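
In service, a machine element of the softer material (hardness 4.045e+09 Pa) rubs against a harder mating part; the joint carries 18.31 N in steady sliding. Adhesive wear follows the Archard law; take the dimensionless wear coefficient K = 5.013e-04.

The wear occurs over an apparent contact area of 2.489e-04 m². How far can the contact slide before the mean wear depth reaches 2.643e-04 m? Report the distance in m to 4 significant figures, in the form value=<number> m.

value=2.899e+04 m

All arithmetic maintains exact precision. Printed values are rounded. Rounded just once to four significant figures.
As SI base values: W = 18.31 N, H = 4.045e+09 Pa, K = 5.013e-04.
At the depth limit, V_lim = h_lim·A = 2.643e-04 · 2.489e-04 = 6.578e-08 m³.
Thus life L = V_lim·H/(K·W) = 6.578e-08 · 4.045e+09 / (5.013e-04 · 18.31) = 2.899e+04 m.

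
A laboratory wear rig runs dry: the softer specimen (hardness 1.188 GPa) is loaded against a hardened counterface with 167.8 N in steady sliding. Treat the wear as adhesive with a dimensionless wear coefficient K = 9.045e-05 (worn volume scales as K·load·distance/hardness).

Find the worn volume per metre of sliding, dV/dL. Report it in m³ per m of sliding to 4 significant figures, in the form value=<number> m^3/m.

Intermediate values are printed rounded, and all working math holds full float precision, and one final rounding: 4 significant digits.
Convert: Hardness H = 1.188 GPa = 1.188e+09 Pa.
As SI base values: W = 167.8 N, H = 1.188e+09 Pa, K = 9.045e-05.
Wear rate dV/dL = K·W/H (independent of L): 9.045e-05 · 167.8 / 1.188e+09 = 1.278e-11 m³/m.

value=1.278e-11 m^3/m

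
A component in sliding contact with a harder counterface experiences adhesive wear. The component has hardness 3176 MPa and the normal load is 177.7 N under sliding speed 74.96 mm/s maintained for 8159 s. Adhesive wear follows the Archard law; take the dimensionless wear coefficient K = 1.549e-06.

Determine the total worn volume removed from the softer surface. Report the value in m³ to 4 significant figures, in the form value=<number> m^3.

Intermediate values are printed rounded, and the computation maintains full float precision; rounded once at the end, at four significant digits.
Convert: Sliding speed v = 74.96 mm/s = 0.07496 m/s. Total distance L = v·t = 0.07496 m/s × 8159 s = 611.6 m.
Convert: Hardness H = 3176 MPa = 3.176e+09 Pa.
In SI base units, W = 177.7 N, H = 3.176e+09 Pa, K = 1.549e-06.
Volume removed: V = K·W·L/H = 1.549e-06 · 177.7 · 611.6 / 3.176e+09 = 5.301e-11 m³.

value=5.301e-11 m^3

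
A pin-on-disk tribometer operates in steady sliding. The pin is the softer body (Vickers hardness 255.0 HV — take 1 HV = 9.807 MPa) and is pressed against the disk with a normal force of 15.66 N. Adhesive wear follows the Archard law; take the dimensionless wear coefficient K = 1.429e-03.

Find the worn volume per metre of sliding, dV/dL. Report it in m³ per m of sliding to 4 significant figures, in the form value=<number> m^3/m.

The algebra keeps full float precision; the intermediates are displayed rounded, and a lone final rounding: four significant figures.
Convert: Hardness H = 255.0 HV × 9.807 MPa/HV = 2501 MPa = 2.501e+09 Pa.
In SI base units, W = 15.66 N, H = 2.501e+09 Pa, K = 1.429e-03.
Volumetric rate dV/dL = K·W/H — distance-free: 1.429e-03 · 15.66 / 2.501e+09 = 8.948e-12 m³/m.

value=8.948e-12 m^3/m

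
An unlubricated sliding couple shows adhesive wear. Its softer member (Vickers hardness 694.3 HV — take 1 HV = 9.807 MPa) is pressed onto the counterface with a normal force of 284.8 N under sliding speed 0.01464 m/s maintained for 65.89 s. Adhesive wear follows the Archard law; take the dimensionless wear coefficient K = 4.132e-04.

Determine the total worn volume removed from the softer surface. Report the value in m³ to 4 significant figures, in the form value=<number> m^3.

value=1.667e-11 m^3

Quoted intermediates are rounded; each operation keeps exact precision, and one last rounding: 4 significant digits.
Convert: Distance L = v·t = 0.01464 m/s × 65.89 s = 0.9646 m.
Convert: Hardness H = 694.3 HV × 9.807 MPa/HV = 6809 MPa = 6.809e+09 Pa.
SI base units throughout: W = 284.8 N, H = 6.809e+09 Pa, K = 4.132e-04.
Archard relation: V = K·W·L/H = 4.132e-04 · 284.8 · 0.9646 / 6.809e+09 = 1.667e-11 m³.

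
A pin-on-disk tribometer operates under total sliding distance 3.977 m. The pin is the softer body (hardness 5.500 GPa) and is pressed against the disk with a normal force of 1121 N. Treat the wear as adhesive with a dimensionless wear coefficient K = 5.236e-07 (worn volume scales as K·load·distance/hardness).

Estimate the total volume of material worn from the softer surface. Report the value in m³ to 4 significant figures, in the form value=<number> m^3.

Printed values are rounded; each operation keeps full float precision, and one final rounding, at 4 significant figures.
Hardness H = 5.500 GPa = 5.500e+09 Pa.
Collected in SI base units: W = 1121 N, H = 5.500e+09 Pa, K = 5.236e-07.
Apply Archard: V = K·W·L/H = 5.236e-07 · 1121 · 3.977 / 5.500e+09 = 4.244e-13 m³.

value=4.244e-13 m^3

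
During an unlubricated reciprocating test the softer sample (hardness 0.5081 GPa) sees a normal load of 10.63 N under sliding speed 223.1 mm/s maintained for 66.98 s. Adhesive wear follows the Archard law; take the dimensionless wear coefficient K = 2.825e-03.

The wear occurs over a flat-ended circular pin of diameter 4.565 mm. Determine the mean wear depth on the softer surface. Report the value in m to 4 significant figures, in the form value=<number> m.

Every step maintains full precision; shown intermediates are rounded, and rounded once at the end to four significant digits.
Convert: Sliding speed v = 223.1 mm/s = 0.2231 m/s. Distance L = v·t = 0.2231 m/s × 66.98 s = 14.94 m.
Convert: Hardness H = 0.5081 GPa = 5.081e+08 Pa.
Convert: Pin diameter d = 4.565 mm = 0.004565 m. Contact area A = π·d²/4 = π·(0.004565 m)²/4 = 1.637e-05 m².
Restated in SI base units: W = 10.63 N, H = 5.081e+08 Pa, K = 2.825e-03.
Archard relation: V = K·W·L/H = 2.825e-03 · 10.63 · 14.94 / 5.081e+08 = 8.832e-10 m³.
Wear depth h = V/A = 8.832e-10 / 1.637e-05 = 5.396e-05 m.

value=5.396e-05 m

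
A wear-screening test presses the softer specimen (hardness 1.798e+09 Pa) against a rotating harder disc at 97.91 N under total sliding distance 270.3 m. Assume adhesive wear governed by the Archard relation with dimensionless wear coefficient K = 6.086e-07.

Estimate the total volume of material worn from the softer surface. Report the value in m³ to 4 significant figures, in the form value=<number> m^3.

value=8.958e-12 m^3

Each operation maintains full float precision, and displayed values are rounded. Rounded just once: four significant figures.
Restated in SI base units: W = 97.91 N, H = 1.798e+09 Pa, K = 6.086e-07.
Wear volume V = K·W·L/H = 6.086e-07 · 97.91 · 270.3 / 1.798e+09 = 8.958e-12 m³.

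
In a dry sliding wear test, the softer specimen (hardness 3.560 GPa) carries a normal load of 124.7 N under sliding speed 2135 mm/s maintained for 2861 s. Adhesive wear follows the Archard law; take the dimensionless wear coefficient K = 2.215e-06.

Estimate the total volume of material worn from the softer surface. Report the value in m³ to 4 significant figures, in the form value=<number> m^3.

value=4.739e-10 m^3

Intermediates appear rounded. All working math runs at full float precision. Rounded just once, at 4 significant figures.
Sliding speed v = 2135 mm/s = 2.135 m/s. Distance covered L = v·t = 2.135 m/s × 2861 s = 6108 m.
Hardness H = 3.560 GPa = 3.560e+09 Pa.
SI base units throughout: W = 124.7 N, H = 3.560e+09 Pa, K = 2.215e-06.
The Archard volume V = K·W·L/H = 2.215e-06 · 124.7 · 6108 / 3.560e+09 = 4.739e-10 m³.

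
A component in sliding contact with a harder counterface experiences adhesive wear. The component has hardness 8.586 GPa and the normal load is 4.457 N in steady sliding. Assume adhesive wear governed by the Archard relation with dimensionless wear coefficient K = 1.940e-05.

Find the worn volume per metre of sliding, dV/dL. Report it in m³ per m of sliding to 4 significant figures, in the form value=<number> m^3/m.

Intermediate values are displayed rounded, and the computation maintains full float precision; rounded once at the end: four significant digits.
Convert: Hardness H = 8.586 GPa = 8.586e+09 Pa.
Expressed in SI base units: W = 4.457 N, H = 8.586e+09 Pa, K = 1.940e-05.
Wear rate dV/dL = K·W/H (no L dependence): 1.940e-05 · 4.457 / 8.586e+09 = 1.007e-14 m³/m.

value=1.007e-14 m^3/m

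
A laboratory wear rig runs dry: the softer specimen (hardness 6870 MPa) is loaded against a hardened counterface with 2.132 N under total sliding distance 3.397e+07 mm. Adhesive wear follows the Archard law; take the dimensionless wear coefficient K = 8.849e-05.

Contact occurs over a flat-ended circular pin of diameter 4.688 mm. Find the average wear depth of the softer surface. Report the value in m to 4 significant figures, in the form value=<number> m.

Each operation maintains full precision — intermediates are displayed rounded. Rounded just once to four significant digits.
Total distance L = 3.397e+07 mm = 3.397e+04 m.
Hardness H = 6870 MPa = 6.870e+09 Pa.
Pin diameter d = 4.688 mm = 0.004688 m. Contact area A = π·d²/4 = π·(0.004688 m)²/4 = 1.726e-05 m².
As SI base values: W = 2.132 N, H = 6.870e+09 Pa, K = 8.849e-05.
The Archard volume V = K·W·L/H = 8.849e-05 · 2.132 · 3.397e+04 / 6.870e+09 = 9.329e-10 m³.
Mean wear depth h = V/A = 9.329e-10 / 1.726e-05 = 5.404e-05 m.

value=5.404e-05 m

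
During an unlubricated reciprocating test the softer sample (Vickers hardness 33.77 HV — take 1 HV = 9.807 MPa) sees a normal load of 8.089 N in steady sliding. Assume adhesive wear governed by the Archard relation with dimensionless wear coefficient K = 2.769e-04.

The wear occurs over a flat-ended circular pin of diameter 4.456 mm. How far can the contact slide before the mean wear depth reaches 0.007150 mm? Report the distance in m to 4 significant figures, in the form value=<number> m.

value=16.49 m

Intermediate values are shown rounded; all working math keeps full float precision; a lone final rounding to 4 significant figures.
Convert: Hardness H = 33.77 HV × 9.807 MPa/HV = 331.2 MPa = 3.312e+08 Pa.
Convert: Pin diameter d = 4.456 mm = 0.004456 m. Contact area A = π·d²/4 = π·(0.004456 m)²/4 = 1.559e-05 m².
Convert: Depth limit h_lim = 0.007150 mm = 7.150e-06 m.
Expressed in SI base units: W = 8.089 N, H = 3.312e+08 Pa, K = 2.769e-04.
Limit volume V_lim = h_lim·A = 7.150e-06 · 1.559e-05 = 1.115e-10 m³.
Thus life L = V_lim·H/(K·W) = 1.115e-10 · 3.312e+08 / (2.769e-04 · 8.089) = 16.49 m.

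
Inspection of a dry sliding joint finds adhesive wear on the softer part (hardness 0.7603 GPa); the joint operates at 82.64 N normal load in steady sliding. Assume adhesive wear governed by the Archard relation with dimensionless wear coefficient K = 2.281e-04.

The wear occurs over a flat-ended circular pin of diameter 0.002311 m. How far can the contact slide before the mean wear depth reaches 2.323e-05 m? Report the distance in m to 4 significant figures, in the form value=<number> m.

All working math maintains full precision. Intermediate values are shown rounded, and rounded just once: 4 significant figures.
Convert: Hardness H = 0.7603 GPa = 7.603e+08 Pa.
Convert: Contact area A = π·d²/4 = π·(0.002311 m)²/4 = 4.195e-06 m².
Collected in SI base units: W = 82.64 N, H = 7.603e+08 Pa, K = 2.281e-04.
Allowed volume V_lim = h_lim·A = 2.323e-05 · 4.195e-06 = 9.744e-11 m³.
So the life L = V_lim·H/(K·W) = 9.744e-11 · 7.603e+08 / (2.281e-04 · 82.64) = 3.930 m.

value=3.930 m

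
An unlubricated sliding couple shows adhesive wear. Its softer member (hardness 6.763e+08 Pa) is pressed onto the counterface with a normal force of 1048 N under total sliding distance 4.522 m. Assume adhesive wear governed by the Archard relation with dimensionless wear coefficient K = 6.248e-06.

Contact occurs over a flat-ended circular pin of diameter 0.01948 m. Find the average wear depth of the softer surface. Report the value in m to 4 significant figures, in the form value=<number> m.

The computation keeps full precision; shown intermediates are rounded — one final rounding to four significant figures.
Contact area A = π·d²/4 = π·(0.01948 m)²/4 = 2.980e-04 m².
Restated in SI base units: W = 1048 N, H = 6.763e+08 Pa, K = 6.248e-06.
The Archard volume V = K·W·L/H = 6.248e-06 · 1048 · 4.522 / 6.763e+08 = 4.378e-11 m³.
Depth h = V/A = 4.378e-11 / 2.980e-04 = 1.469e-07 m.

value=1.469e-07 m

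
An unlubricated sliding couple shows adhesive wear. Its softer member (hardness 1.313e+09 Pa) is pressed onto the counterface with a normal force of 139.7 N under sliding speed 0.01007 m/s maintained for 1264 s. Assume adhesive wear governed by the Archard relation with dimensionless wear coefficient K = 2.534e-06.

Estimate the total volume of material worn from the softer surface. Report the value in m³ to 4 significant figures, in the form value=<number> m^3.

Intermediate values are printed rounded; the computation carries full precision, and rounded just once, at four significant figures.
The distance L = v·t = 0.01007 m/s × 1264 s = 12.73 m.
Expressed in SI base units: W = 139.7 N, H = 1.313e+09 Pa, K = 2.534e-06.
Wear volume V = K·W·L/H = 2.534e-06 · 139.7 · 12.73 / 1.313e+09 = 3.432e-12 m³.

value=3.432e-12 m^3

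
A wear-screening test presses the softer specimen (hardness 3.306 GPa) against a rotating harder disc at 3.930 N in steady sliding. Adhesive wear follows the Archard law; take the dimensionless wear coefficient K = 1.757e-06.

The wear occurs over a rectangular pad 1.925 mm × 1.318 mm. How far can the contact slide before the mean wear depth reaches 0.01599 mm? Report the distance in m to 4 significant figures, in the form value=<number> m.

Each operation holds full float precision — displayed values are rounded — one last rounding to four significant figures.
Convert: Hardness H = 3.306 GPa = 3.306e+09 Pa.
Convert: Pad sides 1.925 mm × 1.318 mm = 0.001925 m × 0.001318 m. Contact area A = 0.001925 m × 0.001318 m = 2.537e-06 m².
Convert: Depth limit h_lim = 0.01599 mm = 1.599e-05 m.
Restated in SI base units: W = 3.930 N, H = 3.306e+09 Pa, K = 1.757e-06.
Volume at the limit: V_lim = h_lim·A = 1.599e-05 · 2.537e-06 = 4.057e-11 m³.
Life L = V_lim·H/(K·W) = 4.057e-11 · 3.306e+09 / (1.757e-06 · 3.930) = 1.942e+04 m.

value=1.942e+04 m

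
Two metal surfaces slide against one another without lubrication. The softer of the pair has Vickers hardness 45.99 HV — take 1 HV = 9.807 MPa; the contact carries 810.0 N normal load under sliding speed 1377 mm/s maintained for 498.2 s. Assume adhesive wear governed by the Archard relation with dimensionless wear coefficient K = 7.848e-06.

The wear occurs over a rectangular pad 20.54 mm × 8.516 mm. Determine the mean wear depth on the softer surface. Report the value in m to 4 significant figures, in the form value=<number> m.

Shown intermediates are rounded, and all working math maintains exact precision, and rounded just once to four significant figures.
Convert: Sliding speed v = 1377 mm/s = 1.377 m/s. Distance covered L = v·t = 1.377 m/s × 498.2 s = 686.0 m.
Convert: Hardness H = 45.99 HV × 9.807 MPa/HV = 451.0 MPa = 4.510e+08 Pa.
Convert: Pad sides 20.54 mm × 8.516 mm = 0.02054 m × 0.008516 m. Contact area A = 0.02054 m × 0.008516 m = 1.749e-04 m².
In SI base units, W = 810.0 N, H = 4.510e+08 Pa, K = 7.848e-06.
Archard volume V = K·W·L/H = 7.848e-06 · 810.0 · 686.0 / 4.510e+08 = 9.669e-09 m³.
Mean depth h = V/A = 9.669e-09 / 1.749e-04 = 5.528e-05 m.

value=5.528e-05 m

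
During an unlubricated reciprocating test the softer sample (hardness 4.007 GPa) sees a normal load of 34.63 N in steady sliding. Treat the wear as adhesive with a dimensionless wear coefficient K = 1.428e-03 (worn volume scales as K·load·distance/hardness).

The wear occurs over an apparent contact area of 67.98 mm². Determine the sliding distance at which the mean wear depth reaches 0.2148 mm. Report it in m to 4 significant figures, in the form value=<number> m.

value=1183 m

Each operation carries exact precision — shown intermediates are rounded — rounded once at the end: four significant figures.
Convert: Hardness H = 4.007 GPa = 4.007e+09 Pa.
Convert: Contact area A = 67.98 mm² = 6.798e-05 m².
Convert: Depth limit h_lim = 0.2148 mm = 2.148e-04 m.
Expressed in SI base units: W = 34.63 N, H = 4.007e+09 Pa, K = 1.428e-03.
Allowed volume V_lim = h_lim·A = 2.148e-04 · 6.798e-05 = 1.460e-08 m³.
Thus life L = V_lim·H/(K·W) = 1.460e-08 · 4.007e+09 / (1.428e-03 · 34.63) = 1183 m.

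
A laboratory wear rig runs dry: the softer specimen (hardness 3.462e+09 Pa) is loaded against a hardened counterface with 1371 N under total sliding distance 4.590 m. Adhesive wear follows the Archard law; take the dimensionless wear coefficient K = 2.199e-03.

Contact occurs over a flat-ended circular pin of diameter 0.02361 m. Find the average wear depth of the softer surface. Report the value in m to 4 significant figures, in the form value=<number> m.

value=9.130e-06 m

Displayed values are rounded — the computation keeps full precision. Rounded just once: 4 significant digits.
Convert: Contact area A = π·d²/4 = π·(0.02361 m)²/4 = 4.378e-04 m².
In SI base units: W = 1371 N, H = 3.462e+09 Pa, K = 2.199e-03.
Wear volume V = K·W·L/H = 2.199e-03 · 1371 · 4.590 / 3.462e+09 = 3.997e-09 m³.
Mean depth h = V/A = 3.997e-09 / 4.378e-04 = 9.130e-06 m.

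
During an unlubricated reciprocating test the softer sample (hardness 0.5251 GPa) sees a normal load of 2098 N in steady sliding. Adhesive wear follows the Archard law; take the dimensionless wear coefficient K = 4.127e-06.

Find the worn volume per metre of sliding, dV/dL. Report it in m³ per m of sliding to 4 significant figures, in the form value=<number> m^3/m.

value=1.649e-11 m^3/m

The intermediates are displayed rounded, and the computation maintains full precision — rounded just once: four significant digits.
Convert: Hardness H = 0.5251 GPa = 5.251e+08 Pa.
Expressed in SI base units: W = 2098 N, H = 5.251e+08 Pa, K = 4.127e-06.
The wear rate dV/dL = K·W/H (independent of L): 4.127e-06 · 2098 / 5.251e+08 = 1.649e-11 m³/m.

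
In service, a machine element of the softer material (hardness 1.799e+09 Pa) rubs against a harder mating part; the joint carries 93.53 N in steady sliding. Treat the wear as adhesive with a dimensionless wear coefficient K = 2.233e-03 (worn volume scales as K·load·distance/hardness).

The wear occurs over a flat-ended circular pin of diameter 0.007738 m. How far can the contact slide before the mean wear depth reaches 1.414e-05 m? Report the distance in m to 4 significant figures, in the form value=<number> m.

value=5.728 m

Intermediate values appear rounded. The computation holds full float precision; a single final rounding to 4 significant figures.
Convert: Contact area A = π·d²/4 = π·(0.007738 m)²/4 = 4.703e-05 m².
As SI base values: W = 93.53 N, H = 1.799e+09 Pa, K = 2.233e-03.
Permissible volume V_lim = h_lim·A = 1.414e-05 · 4.703e-05 = 6.650e-10 m³.
Inverting, life L = V_lim·H/(K·W) = 6.650e-10 · 1.799e+09 / (2.233e-03 · 93.53) = 5.728 m.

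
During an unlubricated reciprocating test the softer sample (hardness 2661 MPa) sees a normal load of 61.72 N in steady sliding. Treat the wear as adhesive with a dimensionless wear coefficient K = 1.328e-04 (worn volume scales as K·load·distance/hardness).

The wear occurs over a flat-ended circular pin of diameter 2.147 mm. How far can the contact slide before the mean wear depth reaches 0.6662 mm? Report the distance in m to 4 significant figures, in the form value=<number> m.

value=783.0 m

Intermediate values are displayed rounded; all working math keeps full precision. Rounded once at the end: four significant digits.
Hardness H = 2661 MPa = 2.661e+09 Pa.
Pin diameter d = 2.147 mm = 0.002147 m. Contact area A = π·d²/4 = π·(0.002147 m)²/4 = 3.620e-06 m².
Depth limit h_lim = 0.6662 mm = 6.662e-04 m.
Collected in SI base units: W = 61.72 N, H = 2.661e+09 Pa, K = 1.328e-04.
Allowed volume V_lim = h_lim·A = 6.662e-04 · 3.620e-06 = 2.412e-09 m³.
Inverting, life L = V_lim·H/(K·W) = 2.412e-09 · 2.661e+09 / (1.328e-04 · 61.72) = 783.0 m.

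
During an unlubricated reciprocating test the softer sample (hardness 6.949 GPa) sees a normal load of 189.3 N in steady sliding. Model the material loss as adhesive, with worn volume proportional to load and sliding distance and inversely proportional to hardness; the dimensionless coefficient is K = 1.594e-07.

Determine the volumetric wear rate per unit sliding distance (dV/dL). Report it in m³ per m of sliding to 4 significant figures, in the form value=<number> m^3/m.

value=4.342e-15 m^3/m

The algebra carries full float precision; displayed values are rounded; one final rounding: 4 significant digits.
Convert: Hardness H = 6.949 GPa = 6.949e+09 Pa.
Working in SI base units: W = 189.3 N, H = 6.949e+09 Pa, K = 1.594e-07.
The wear rate dV/dL = K·W/H (independent of L): 1.594e-07 · 189.3 / 6.949e+09 = 4.342e-15 m³/m.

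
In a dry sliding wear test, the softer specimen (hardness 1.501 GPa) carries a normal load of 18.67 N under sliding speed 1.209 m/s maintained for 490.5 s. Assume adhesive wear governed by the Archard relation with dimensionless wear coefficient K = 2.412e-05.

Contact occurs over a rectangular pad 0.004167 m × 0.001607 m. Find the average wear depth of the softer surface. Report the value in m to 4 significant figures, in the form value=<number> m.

value=2.657e-05 m

Each operation maintains full float precision, and the intermediates are displayed rounded, and one final rounding to 4 significant digits.
Path length L = v·t = 1.209 m/s × 490.5 s = 593.0 m.
Hardness H = 1.501 GPa = 1.501e+09 Pa.
Contact area A = 0.004167 m × 0.001607 m = 6.696e-06 m².
SI base units throughout: W = 18.67 N, H = 1.501e+09 Pa, K = 2.412e-05.
Apply Archard: V = K·W·L/H = 2.412e-05 · 18.67 · 593.0 / 1.501e+09 = 1.779e-10 m³.
Depth of wear h = V/A = 1.779e-10 / 6.696e-06 = 2.657e-05 m.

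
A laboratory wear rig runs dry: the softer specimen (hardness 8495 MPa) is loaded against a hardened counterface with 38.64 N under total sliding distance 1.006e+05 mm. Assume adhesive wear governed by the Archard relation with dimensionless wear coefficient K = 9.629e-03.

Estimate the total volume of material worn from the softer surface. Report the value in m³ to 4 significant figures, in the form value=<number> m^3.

value=4.406e-09 m^3

The intermediates appear rounded. The computation holds exact precision, and rounded once at the end to 4 significant figures.
Convert: Distance covered L = 1.006e+05 mm = 100.6 m.
Convert: Hardness H = 8495 MPa = 8.495e+09 Pa.
In SI base units: W = 38.64 N, H = 8.495e+09 Pa, K = 9.629e-03.
Archard relation: V = K·W·L/H = 9.629e-03 · 38.64 · 100.6 / 8.495e+09 = 4.406e-09 m³.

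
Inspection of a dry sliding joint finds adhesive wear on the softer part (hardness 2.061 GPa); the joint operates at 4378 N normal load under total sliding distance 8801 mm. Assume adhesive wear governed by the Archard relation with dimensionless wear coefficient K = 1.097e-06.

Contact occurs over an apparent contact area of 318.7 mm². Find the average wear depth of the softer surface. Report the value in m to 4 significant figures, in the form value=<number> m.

Displayed values are rounded, and the computation runs at exact precision; one last rounding to 4 significant digits.
Distance L = 8801 mm = 8.801 m.
Hardness H = 2.061 GPa = 2.061e+09 Pa.
Contact area A = 318.7 mm² = 3.187e-04 m².
In SI base units, W = 4378 N, H = 2.061e+09 Pa, K = 1.097e-06.
Worn volume V = K·W·L/H = 1.097e-06 · 4378 · 8.801 / 2.061e+09 = 2.051e-11 m³.
Depth h = V/A = 2.051e-11 / 3.187e-04 = 6.435e-08 m.

value=6.435e-08 m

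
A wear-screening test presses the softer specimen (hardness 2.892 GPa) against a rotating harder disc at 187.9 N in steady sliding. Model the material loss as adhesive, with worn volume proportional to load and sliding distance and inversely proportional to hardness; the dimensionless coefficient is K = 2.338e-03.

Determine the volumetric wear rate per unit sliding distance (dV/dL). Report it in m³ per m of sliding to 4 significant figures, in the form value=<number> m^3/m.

value=1.519e-10 m^3/m

The intermediates are printed rounded; the computation runs at full float precision; a lone final rounding: four significant digits.
Convert: Hardness H = 2.892 GPa = 2.892e+09 Pa.
Expressed in SI base units: W = 187.9 N, H = 2.892e+09 Pa, K = 2.338e-03.
Wear rate dV/dL = K·W/H (independent of L): 2.338e-03 · 187.9 / 2.892e+09 = 1.519e-10 m³/m.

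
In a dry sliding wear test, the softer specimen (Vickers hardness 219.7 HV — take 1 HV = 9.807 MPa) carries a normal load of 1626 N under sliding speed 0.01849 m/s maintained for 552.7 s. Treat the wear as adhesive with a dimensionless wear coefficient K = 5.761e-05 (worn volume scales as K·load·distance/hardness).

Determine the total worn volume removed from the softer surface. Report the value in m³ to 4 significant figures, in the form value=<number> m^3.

The algebra keeps exact precision. Displayed values are rounded. Rounded once at the end to four significant figures.
Path length L = v·t = 0.01849 m/s × 552.7 s = 10.22 m.
Hardness H = 219.7 HV × 9.807 MPa/HV = 2155 MPa = 2.155e+09 Pa.
In SI base units: W = 1626 N, H = 2.155e+09 Pa, K = 5.761e-05.
Archard volume V = K·W·L/H = 5.761e-05 · 1626 · 10.22 / 2.155e+09 = 4.443e-10 m³.

value=4.443e-10 m^3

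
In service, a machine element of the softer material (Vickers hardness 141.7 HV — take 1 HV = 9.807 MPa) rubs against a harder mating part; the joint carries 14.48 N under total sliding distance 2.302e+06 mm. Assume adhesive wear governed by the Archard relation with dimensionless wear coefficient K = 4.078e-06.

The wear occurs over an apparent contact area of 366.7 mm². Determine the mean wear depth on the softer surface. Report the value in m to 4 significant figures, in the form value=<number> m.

All arithmetic holds exact precision; quoted intermediates are rounded. Rounded once at the end to four significant figures.
Sliding distance L = 2.302e+06 mm = 2302 m.
Hardness H = 141.7 HV × 9.807 MPa/HV = 1390 MPa = 1.390e+09 Pa.
Contact area A = 366.7 mm² = 3.667e-04 m².
As SI base values: W = 14.48 N, H = 1.390e+09 Pa, K = 4.078e-06.
Worn volume V = K·W·L/H = 4.078e-06 · 14.48 · 2302 / 1.390e+09 = 9.782e-11 m³.
Mean wear depth h = V/A = 9.782e-11 / 3.667e-04 = 2.667e-07 m.

value=2.667e-07 m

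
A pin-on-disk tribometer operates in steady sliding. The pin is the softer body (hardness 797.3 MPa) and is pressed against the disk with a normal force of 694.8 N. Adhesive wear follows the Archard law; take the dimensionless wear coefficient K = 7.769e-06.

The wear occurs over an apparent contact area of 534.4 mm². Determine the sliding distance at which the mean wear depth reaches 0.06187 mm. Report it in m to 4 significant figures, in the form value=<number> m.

Every step holds exact precision. The intermediates are displayed rounded. Rounded just once, at 4 significant figures.
Convert: Hardness H = 797.3 MPa = 7.973e+08 Pa.
Convert: Contact area A = 534.4 mm² = 5.344e-04 m².
Convert: Depth limit h_lim = 0.06187 mm = 6.187e-05 m.
In SI base units, W = 694.8 N, H = 7.973e+08 Pa, K = 7.769e-06.
Wearable volume V_lim = h_lim·A = 6.187e-05 · 5.344e-04 = 3.306e-08 m³.
Inverting, life L = V_lim·H/(K·W) = 3.306e-08 · 7.973e+08 / (7.769e-06 · 694.8) = 4884 m.

value=4884 m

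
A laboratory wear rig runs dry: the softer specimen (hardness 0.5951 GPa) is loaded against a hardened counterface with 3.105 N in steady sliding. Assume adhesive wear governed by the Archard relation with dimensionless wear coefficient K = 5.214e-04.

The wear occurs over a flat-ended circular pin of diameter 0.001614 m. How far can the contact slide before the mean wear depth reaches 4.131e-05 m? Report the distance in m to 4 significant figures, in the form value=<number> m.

The computation carries full float precision. Quoted intermediates are rounded, and one final rounding, at four significant figures.
Convert: Hardness H = 0.5951 GPa = 5.951e+08 Pa.
Convert: Contact area A = π·d²/4 = π·(0.001614 m)²/4 = 2.046e-06 m².
In SI base units: W = 3.105 N, H = 5.951e+08 Pa, K = 5.214e-04.
Wearable volume V_lim = h_lim·A = 4.131e-05 · 2.046e-06 = 8.452e-11 m³.
Inverting, life L = V_lim·H/(K·W) = 8.452e-11 · 5.951e+08 / (5.214e-04 · 3.105) = 31.07 m.

value=31.07 m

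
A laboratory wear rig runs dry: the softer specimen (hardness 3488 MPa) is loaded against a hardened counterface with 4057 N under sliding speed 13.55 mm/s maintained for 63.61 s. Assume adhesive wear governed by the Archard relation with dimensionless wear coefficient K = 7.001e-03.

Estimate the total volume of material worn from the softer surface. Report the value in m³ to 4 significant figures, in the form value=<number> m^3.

value=7.019e-09 m^3

The computation keeps full float precision — shown intermediates are rounded. Rounded once at the end, at 4 significant figures.
Convert: Sliding speed v = 13.55 mm/s = 0.01355 m/s. Path length L = v·t = 0.01355 m/s × 63.61 s = 0.8619 m.
Convert: Hardness H = 3488 MPa = 3.488e+09 Pa.
As SI base values: W = 4057 N, H = 3.488e+09 Pa, K = 7.001e-03.
Archard relation: V = K·W·L/H = 7.001e-03 · 4057 · 0.8619 / 3.488e+09 = 7.019e-09 m³.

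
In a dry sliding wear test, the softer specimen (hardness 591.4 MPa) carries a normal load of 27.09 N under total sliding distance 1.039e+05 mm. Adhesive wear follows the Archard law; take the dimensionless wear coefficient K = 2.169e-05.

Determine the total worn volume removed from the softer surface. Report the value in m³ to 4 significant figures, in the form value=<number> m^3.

The computation runs at full float precision, and intermediate values are displayed rounded, and a lone final rounding to 4 significant digits.
Convert: Path length L = 1.039e+05 mm = 103.9 m.
Convert: Hardness H = 591.4 MPa = 5.914e+08 Pa.
Collected in SI base units: W = 27.09 N, H = 5.914e+08 Pa, K = 2.169e-05.
The Archard volume V = K·W·L/H = 2.169e-05 · 27.09 · 103.9 / 5.914e+08 = 1.032e-10 m³.

value=1.032e-10 m^3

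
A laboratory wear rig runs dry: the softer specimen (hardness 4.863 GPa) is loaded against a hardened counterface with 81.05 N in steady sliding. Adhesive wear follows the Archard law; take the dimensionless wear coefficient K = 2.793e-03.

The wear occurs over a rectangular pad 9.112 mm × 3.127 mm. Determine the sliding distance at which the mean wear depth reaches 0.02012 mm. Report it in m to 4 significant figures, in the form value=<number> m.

value=12.32 m

Every step keeps full float precision — the intermediates are displayed rounded; one last rounding, at 4 significant figures.
Hardness H = 4.863 GPa = 4.863e+09 Pa.
Pad sides 9.112 mm × 3.127 mm = 0.009112 m × 0.003127 m. Contact area A = 0.009112 m × 0.003127 m = 2.849e-05 m².
Depth limit h_lim = 0.02012 mm = 2.012e-05 m.
In SI base units: W = 81.05 N, H = 4.863e+09 Pa, K = 2.793e-03.
Allowed volume V_lim = h_lim·A = 2.012e-05 · 2.849e-05 = 5.733e-10 m³.
Sliding life L = V_lim·H/(K·W) = 5.733e-10 · 4.863e+09 / (2.793e-03 · 81.05) = 12.32 m.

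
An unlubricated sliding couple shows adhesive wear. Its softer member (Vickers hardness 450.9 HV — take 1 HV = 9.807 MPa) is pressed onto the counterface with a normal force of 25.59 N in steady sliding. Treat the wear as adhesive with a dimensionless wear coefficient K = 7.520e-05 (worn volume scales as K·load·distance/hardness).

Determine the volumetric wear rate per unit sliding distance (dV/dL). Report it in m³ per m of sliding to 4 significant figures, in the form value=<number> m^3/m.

Intermediates appear rounded. All working math keeps full precision; rounded once at the end: four significant digits.
Hardness H = 450.9 HV × 9.807 MPa/HV = 4422 MPa = 4.422e+09 Pa.
In SI base units: W = 25.59 N, H = 4.422e+09 Pa, K = 7.520e-05.
Rate of wear dV/dL = K·W/H, so: 7.520e-05 · 25.59 / 4.422e+09 = 4.352e-13 m³/m.

value=4.352e-13 m^3/m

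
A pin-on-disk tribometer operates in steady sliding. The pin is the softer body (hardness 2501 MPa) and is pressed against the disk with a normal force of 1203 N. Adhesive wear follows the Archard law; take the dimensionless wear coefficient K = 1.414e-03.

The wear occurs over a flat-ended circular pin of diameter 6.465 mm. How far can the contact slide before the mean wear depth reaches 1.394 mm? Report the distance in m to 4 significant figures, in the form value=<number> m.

value=67.28 m

The intermediates are printed rounded, and every step runs at full float precision. Rounded just once to 4 significant figures.
Convert: Hardness H = 2501 MPa = 2.501e+09 Pa.
Convert: Pin diameter d = 6.465 mm = 0.006465 m. Contact area A = π·d²/4 = π·(0.006465 m)²/4 = 3.283e-05 m².
Convert: Depth limit h_lim = 1.394 mm = 0.001394 m.
In SI base units: W = 1203 N, H = 2.501e+09 Pa, K = 1.414e-03.
Allowed volume V_lim = h_lim·A = 0.001394 · 3.283e-05 = 4.576e-08 m³.
Sliding life L = V_lim·H/(K·W) = 4.576e-08 · 2.501e+09 / (1.414e-03 · 1203) = 67.28 m.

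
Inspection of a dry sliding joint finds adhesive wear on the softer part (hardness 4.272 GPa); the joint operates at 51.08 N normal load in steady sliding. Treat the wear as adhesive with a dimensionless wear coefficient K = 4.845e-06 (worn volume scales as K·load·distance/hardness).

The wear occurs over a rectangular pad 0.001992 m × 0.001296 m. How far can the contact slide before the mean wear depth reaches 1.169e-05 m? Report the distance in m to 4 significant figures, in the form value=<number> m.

value=520.9 m

Intermediates appear rounded — the computation keeps full precision, and a single final rounding: 4 significant digits.
Hardness H = 4.272 GPa = 4.272e+09 Pa.
Contact area A = 0.001992 m × 0.001296 m = 2.582e-06 m².
SI base units throughout: W = 51.08 N, H = 4.272e+09 Pa, K = 4.845e-06.
At the depth limit, V_lim = h_lim·A = 1.169e-05 · 2.582e-06 = 3.018e-11 m³.
Inverting, life L = V_lim·H/(K·W) = 3.018e-11 · 4.272e+09 / (4.845e-06 · 51.08) = 520.9 m.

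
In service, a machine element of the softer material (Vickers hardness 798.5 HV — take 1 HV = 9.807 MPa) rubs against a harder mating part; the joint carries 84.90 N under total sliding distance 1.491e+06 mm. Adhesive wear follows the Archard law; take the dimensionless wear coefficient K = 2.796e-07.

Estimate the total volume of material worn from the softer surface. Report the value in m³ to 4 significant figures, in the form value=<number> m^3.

value=4.520e-12 m^3

Each operation maintains full precision, and intermediate values are shown rounded; rounded just once: four significant figures.
Distance L = 1.491e+06 mm = 1491 m.
Hardness H = 798.5 HV × 9.807 MPa/HV = 7831 MPa = 7.831e+09 Pa.
Working in SI base units: W = 84.90 N, H = 7.831e+09 Pa, K = 2.796e-07.
Archard relation: V = K·W·L/H = 2.796e-07 · 84.90 · 1491 / 7.831e+09 = 4.520e-12 m³.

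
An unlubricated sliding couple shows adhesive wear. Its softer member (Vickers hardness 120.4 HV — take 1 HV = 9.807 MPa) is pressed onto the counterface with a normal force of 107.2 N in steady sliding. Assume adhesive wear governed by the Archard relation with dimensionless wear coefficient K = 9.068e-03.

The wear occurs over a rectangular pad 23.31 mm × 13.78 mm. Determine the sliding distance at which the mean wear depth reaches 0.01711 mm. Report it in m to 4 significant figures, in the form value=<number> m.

Intermediates are printed rounded; the algebra maintains full float precision, and a lone final rounding: four significant digits.
Convert: Hardness H = 120.4 HV × 9.807 MPa/HV = 1181 MPa = 1.181e+09 Pa.
Convert: Pad sides 23.31 mm × 13.78 mm = 0.02331 m × 0.01378 m. Contact area A = 0.02331 m × 0.01378 m = 3.212e-04 m².
Convert: Depth limit h_lim = 0.01711 mm = 1.711e-05 m.
In SI base units, W = 107.2 N, H = 1.181e+09 Pa, K = 9.068e-03.
Allowed volume V_lim = h_lim·A = 1.711e-05 · 3.212e-04 = 5.496e-09 m³.
Thus life L = V_lim·H/(K·W) = 5.496e-09 · 1.181e+09 / (9.068e-03 · 107.2) = 6.676 m.

value=6.676 m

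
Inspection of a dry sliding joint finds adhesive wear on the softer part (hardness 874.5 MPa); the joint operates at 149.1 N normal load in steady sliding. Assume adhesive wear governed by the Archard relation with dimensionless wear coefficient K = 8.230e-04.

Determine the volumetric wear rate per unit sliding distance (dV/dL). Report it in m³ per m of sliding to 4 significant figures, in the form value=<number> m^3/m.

Intermediates are shown rounded; each operation carries full precision; a single final rounding: 4 significant digits.
Convert: Hardness H = 874.5 MPa = 8.745e+08 Pa.
Working in SI base units: W = 149.1 N, H = 8.745e+08 Pa, K = 8.230e-04.
Wear rate dV/dL = K·W/H, so: 8.230e-04 · 149.1 / 8.745e+08 = 1.403e-10 m³/m.

value=1.403e-10 m^3/m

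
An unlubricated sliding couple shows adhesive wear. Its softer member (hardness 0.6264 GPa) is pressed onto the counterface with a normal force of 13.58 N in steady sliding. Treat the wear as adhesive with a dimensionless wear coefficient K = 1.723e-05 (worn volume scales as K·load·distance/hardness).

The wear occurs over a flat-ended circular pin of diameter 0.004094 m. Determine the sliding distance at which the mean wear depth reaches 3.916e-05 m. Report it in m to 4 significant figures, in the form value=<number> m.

Intermediates appear rounded — the computation holds exact precision, and one final rounding, at 4 significant digits.
Hardness H = 0.6264 GPa = 6.264e+08 Pa.
Contact area A = π·d²/4 = π·(0.004094 m)²/4 = 1.316e-05 m².
Working in SI base units: W = 13.58 N, H = 6.264e+08 Pa, K = 1.723e-05.
Limit volume V_lim = h_lim·A = 3.916e-05 · 1.316e-05 = 5.155e-10 m³.
Thus life L = V_lim·H/(K·W) = 5.155e-10 · 6.264e+08 / (1.723e-05 · 13.58) = 1380 m.

value=1380 m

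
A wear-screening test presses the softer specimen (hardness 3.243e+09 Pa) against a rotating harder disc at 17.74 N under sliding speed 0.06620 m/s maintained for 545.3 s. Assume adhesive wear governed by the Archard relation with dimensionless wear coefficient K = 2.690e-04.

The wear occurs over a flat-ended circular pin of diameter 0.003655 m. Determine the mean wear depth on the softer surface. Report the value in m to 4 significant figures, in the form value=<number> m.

The intermediates appear rounded — all arithmetic runs at full float precision — rounded once at the end, at 4 significant digits.
Convert: Path length L = v·t = 0.06620 m/s × 545.3 s = 36.10 m.
Convert: Contact area A = π·d²/4 = π·(0.003655 m)²/4 = 1.049e-05 m².
In SI base units, W = 17.74 N, H = 3.243e+09 Pa, K = 2.690e-04.
Wear volume V = K·W·L/H = 2.690e-04 · 17.74 · 36.10 / 3.243e+09 = 5.312e-11 m³.
Depth h = V/A = 5.312e-11 / 1.049e-05 = 5.063e-06 m.

value=5.063e-06 m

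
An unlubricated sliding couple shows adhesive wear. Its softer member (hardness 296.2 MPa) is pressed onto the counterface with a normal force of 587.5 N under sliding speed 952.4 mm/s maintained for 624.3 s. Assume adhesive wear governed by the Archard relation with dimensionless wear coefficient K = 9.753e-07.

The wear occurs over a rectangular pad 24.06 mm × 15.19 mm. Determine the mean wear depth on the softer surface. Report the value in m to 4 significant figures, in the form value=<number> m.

value=3.147e-06 m

Intermediate values are displayed rounded. All arithmetic keeps exact precision. Rounded once at the end to four significant digits.
Convert: Sliding speed v = 952.4 mm/s = 0.9524 m/s. Sliding distance L = v·t = 0.9524 m/s × 624.3 s = 594.6 m.
Convert: Hardness H = 296.2 MPa = 2.962e+08 Pa.
Convert: Pad sides 24.06 mm × 15.19 mm = 0.02406 m × 0.01519 m. Contact area A = 0.02406 m × 0.01519 m = 3.655e-04 m².
Expressed in SI base units: W = 587.5 N, H = 2.962e+08 Pa, K = 9.753e-07.
Wear volume V = K·W·L/H = 9.753e-07 · 587.5 · 594.6 / 2.962e+08 = 1.150e-09 m³.
Mean depth h = V/A = 1.150e-09 / 3.655e-04 = 3.147e-06 m.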